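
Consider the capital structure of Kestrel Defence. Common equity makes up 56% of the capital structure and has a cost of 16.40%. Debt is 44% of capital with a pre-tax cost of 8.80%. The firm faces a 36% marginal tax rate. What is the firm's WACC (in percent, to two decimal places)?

After-tax cost of debt = 8.8% × (1 − 36%) = 5.6320%.
WACC = 0.560 × 16.4000% + 0.440 × 5.6320% = 11.6621%.

11.66%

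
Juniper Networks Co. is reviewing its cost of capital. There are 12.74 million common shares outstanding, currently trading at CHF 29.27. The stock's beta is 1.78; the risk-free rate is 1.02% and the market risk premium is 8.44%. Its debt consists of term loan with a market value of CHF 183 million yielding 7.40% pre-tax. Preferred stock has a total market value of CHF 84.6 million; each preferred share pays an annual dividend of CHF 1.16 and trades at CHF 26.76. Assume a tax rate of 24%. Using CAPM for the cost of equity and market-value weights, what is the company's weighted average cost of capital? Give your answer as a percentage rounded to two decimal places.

11.52%

Cost of equity via CAPM: Re = 1.02% + 1.78 × 8.44% = 16.0432%.
Cost of preferred: Rp = 1.16 / 26.76 = 4.3348%.
Market value of equity E = 29.27 × 12.74m = 372.8998m.
Total capital V = 372.8998 + 84.6 + 183 = 640.4998.
Equity: weight = 372.8998/640.4998 = 0.5822; cost = 16.0432%.
Preferred: weight = 84.6/640.4998 = 0.1321; cost = 4.3348%.
Term loan: weight = 183/640.4998 = 0.2857; after-tax cost = 7.4% × (1 − 24%) = 5.6240%.
WACC = 0.5822 × 16.0432% + 0.1321 × 4.3348% + 0.2857 × 5.6240% = 11.5198%.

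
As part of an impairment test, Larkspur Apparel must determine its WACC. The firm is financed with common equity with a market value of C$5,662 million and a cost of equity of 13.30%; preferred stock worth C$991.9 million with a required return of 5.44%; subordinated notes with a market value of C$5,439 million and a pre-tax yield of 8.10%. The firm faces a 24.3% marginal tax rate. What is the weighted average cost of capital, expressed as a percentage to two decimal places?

Total capital V = 5662 + 991.9 + 5439 = 12092.9.
Equity: weight = 5662/12092.9 = 0.4682; cost = 13.3%.
Preferred: weight = 991.9/12092.9 = 0.0820; cost = 5.44%.
Subordinated notes: weight = 5439/12092.9 = 0.4498; after-tax cost = 8.1% × (1 − 24.3%) = 6.1317%.
WACC = 0.4682 × 13.3000% + 0.0820 × 5.4400% + 0.4498 × 6.1317% = 9.4312%.

9.43%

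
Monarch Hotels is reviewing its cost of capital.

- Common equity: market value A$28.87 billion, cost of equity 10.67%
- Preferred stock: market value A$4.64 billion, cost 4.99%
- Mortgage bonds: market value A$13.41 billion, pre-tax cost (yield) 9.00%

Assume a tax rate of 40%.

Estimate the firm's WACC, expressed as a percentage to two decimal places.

8.60%

Total capital V = 28.87 + 4.64 + 13.41 = 46.92.
Equity: weight = 28.87/46.92 = 0.6153; cost = 10.67%.
Preferred: weight = 4.64/46.92 = 0.0989; cost = 4.99%.
Mortgage bonds: weight = 13.41/46.92 = 0.2858; after-tax cost = 9% × (1 − 40%) = 5.4000%.
WACC = 0.6153 × 10.6700% + 0.0989 × 4.9900% + 0.2858 × 5.4000% = 8.6021%.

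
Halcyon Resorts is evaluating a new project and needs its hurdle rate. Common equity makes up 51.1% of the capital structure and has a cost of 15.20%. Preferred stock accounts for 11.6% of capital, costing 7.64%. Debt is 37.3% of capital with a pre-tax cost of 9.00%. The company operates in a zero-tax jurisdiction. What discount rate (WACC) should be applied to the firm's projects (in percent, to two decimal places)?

12.01%

After-tax cost of debt = 9% × (1 − 0%) = 9.0000%.
WACC = 0.511 × 15.2000% + 0.116 × 7.6400% + 0.373 × 9.0000% = 12.0104%.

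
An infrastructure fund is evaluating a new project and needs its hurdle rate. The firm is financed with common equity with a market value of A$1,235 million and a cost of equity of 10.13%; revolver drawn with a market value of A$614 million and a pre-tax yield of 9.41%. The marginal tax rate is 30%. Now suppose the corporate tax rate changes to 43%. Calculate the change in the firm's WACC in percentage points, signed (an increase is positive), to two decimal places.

Current WACC:
Total capital V = 1235 + 614 = 1849.
Equity: weight = 1235/1849 = 0.6679; cost = 10.13%.
Revolver drawn: weight = 614/1849 = 0.3321; after-tax cost = 9.41% × (1 − 30%) = 6.5870%.
WACC = 0.6679 × 10.1300% + 0.3321 × 6.5870% = 8.9535%.
After the change:
Total capital V = 1235 + 614 = 1849.
Equity: weight = 1235/1849 = 0.6679; cost = 10.13%.
Revolver drawn: weight = 614/1849 = 0.3321; after-tax cost = 9.41% × (1 − 43%) = 5.3637%.
WACC = 0.6679 × 10.1300% + 0.3321 × 5.3637% = 8.5472%.
Change in WACC = 8.5472% − 8.9535% = -0.4062 pp.

-0.41 pp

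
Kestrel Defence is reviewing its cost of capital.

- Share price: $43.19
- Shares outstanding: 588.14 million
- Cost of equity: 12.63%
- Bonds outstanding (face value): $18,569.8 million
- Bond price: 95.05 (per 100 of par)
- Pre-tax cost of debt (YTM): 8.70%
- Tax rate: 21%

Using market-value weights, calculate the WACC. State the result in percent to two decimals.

10.27%

Market value of equity E = 43.19 × 588.14m = 25401.7666m. Market value of debt D = 18569.8m × 95.05/100 = 17650.5949m.
Total capital V = 25401.7666 + 17650.5949 = 43052.3615.
Equity: weight = 25401.7666/43052.3615 = 0.5900; cost = 12.63%.
Bonds outstanding: weight = 17650.5949/43052.3615 = 0.4100; after-tax cost = 8.7% × (1 − 21%) = 6.8730%.
WACC = 0.5900 × 12.6300% + 0.4100 × 6.8730% = 10.2697%.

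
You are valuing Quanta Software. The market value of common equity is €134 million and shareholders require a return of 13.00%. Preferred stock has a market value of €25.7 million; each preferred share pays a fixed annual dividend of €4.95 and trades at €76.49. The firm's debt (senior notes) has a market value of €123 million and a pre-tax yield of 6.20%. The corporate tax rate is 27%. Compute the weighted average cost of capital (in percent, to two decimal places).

Cost of preferred: Rp = 4.95 / 76.49 = 6.4714%.
Total capital V = 134 + 25.7 + 123 = 282.7.
Equity: weight = 134/282.7 = 0.4740; cost = 13%.
Preferred: weight = 25.7/282.7 = 0.0909; cost = 6.4714%.
Senior notes: weight = 123/282.7 = 0.4351; after-tax cost = 6.2% × (1 − 27%) = 4.5260%.
WACC = 0.4740 × 13.0000% + 0.0909 × 6.4714% + 0.4351 × 4.5260% = 8.7195%.

8.72%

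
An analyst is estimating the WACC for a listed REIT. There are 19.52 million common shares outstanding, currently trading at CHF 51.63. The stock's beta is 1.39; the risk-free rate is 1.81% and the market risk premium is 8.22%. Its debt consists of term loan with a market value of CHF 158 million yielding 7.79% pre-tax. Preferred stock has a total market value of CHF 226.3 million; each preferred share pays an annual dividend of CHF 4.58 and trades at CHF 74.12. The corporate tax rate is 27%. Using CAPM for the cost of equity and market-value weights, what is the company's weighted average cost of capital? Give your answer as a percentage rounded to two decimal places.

11.23%

Cost of equity via CAPM: Re = 1.81% + 1.39 × 8.22% = 13.2358%.
Cost of preferred: Rp = 4.58 / 74.12 = 6.1792%.
Market value of equity E = 51.63 × 19.52m = 1007.8176m.
Total capital V = 1007.8176 + 226.3 + 158 = 1392.1176.
Equity: weight = 1007.8176/1392.1176 = 0.7239; cost = 13.2358%.
Preferred: weight = 226.3/1392.1176 = 0.1626; cost = 6.1792%.
Term loan: weight = 158/1392.1176 = 0.1135; after-tax cost = 7.79% × (1 − 27%) = 5.6867%.
WACC = 0.7239 × 13.2358% + 0.1626 × 6.1792% + 0.1135 × 5.6867% = 11.2319%.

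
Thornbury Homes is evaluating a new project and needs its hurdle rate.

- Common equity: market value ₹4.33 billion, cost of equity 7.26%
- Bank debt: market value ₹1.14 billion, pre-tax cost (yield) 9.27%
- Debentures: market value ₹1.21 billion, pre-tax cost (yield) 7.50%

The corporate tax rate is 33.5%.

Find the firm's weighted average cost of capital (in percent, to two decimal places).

6.66%

Total capital V = 4.33 + 1.14 + 1.21 = 6.68.
Equity: weight = 4.33/6.68 = 0.6482; cost = 7.26%.
Bank debt: weight = 1.14/6.68 = 0.1707; after-tax cost = 9.27% × (1 − 33.5%) = 6.1646%.
Debentures: weight = 1.21/6.68 = 0.1811; after-tax cost = 7.5% × (1 − 33.5%) = 4.9875%.
WACC = 0.6482 × 7.2600% + 0.1707 × 6.1646% + 0.1811 × 4.9875% = 6.6614%.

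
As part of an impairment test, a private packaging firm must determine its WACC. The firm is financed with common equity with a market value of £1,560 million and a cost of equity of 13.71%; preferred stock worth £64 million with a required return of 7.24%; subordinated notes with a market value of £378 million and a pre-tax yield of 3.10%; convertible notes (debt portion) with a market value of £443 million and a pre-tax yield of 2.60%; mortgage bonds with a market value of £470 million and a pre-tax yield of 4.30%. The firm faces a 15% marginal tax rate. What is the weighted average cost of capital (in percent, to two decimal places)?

Total capital V = 1560 + 64 + 378 + 443 + 470 = 2915.
Equity: weight = 1560/2915 = 0.5352; cost = 13.71%.
Preferred: weight = 64/2915 = 0.0220; cost = 7.24%.
Subordinated notes: weight = 378/2915 = 0.1297; after-tax cost = 3.1% × (1 − 15%) = 2.6350%.
Convertible notes (debt portion): weight = 443/2915 = 0.1520; after-tax cost = 2.6% × (1 − 15%) = 2.2100%.
Mortgage bonds: weight = 470/2915 = 0.1612; after-tax cost = 4.3% × (1 − 15%) = 3.6550%.
WACC = 0.5352 × 13.7100% + 0.0220 × 7.2400% + 0.1297 × 2.6350% + 0.1520 × 2.2100% + 0.1612 × 3.6550% = 8.7629%.

8.76%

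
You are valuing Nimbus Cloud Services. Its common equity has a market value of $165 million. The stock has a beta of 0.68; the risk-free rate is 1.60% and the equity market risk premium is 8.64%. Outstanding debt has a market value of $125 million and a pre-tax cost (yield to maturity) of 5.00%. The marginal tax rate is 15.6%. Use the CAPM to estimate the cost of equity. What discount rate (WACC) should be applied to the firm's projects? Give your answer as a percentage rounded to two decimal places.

6.07%

Cost of equity via CAPM: Re = 1.6% + 0.68 × 8.64% = 7.4752%.
Total capital V = 165 + 125 = 290.
Equity: weight = 165/290 = 0.5690; cost = 7.4752%.
Debt: weight = 125/290 = 0.4310; after-tax cost = 5% × (1 − 15.6%) = 4.2200%.
WACC = 0.5690 × 7.4752% + 0.4310 × 4.2200% = 6.0721%.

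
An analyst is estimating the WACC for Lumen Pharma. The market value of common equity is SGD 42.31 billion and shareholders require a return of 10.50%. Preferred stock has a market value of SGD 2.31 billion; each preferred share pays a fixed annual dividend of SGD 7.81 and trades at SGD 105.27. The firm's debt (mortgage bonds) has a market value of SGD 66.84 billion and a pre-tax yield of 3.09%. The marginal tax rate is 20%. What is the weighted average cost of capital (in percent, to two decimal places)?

Cost of preferred: Rp = 7.81 / 105.27 = 7.4190%.
Total capital V = 42.31 + 2.31 + 66.84 = 111.46.
Equity: weight = 42.31/111.46 = 0.3796; cost = 10.5%.
Preferred: weight = 2.31/111.46 = 0.0207; cost = 7.419%.
Mortgage bonds: weight = 66.84/111.46 = 0.5997; after-tax cost = 3.09% × (1 − 20%) = 2.4720%.
WACC = 0.3796 × 10.5000% + 0.0207 × 7.4190% + 0.5997 × 2.4720% = 5.6219%.

5.62%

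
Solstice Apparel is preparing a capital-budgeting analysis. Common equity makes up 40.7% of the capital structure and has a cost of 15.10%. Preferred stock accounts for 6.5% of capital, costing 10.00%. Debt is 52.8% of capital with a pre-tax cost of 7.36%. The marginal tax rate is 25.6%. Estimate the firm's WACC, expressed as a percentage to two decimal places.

After-tax cost of debt = 7.36% × (1 − 25.6%) = 5.4758%.
WACC = 0.407 × 15.1000% + 0.065 × 10.0000% + 0.528 × 5.4758% = 9.6869%.

9.69%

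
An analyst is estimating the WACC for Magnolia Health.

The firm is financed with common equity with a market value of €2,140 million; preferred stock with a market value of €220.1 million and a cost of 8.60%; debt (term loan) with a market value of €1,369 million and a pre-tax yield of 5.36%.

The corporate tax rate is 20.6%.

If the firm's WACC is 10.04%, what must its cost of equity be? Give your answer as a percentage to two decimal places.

Total capital V = 2140 + 220.1 + 1369 = 3729.1.
Equity weight = 2140/3729.1 = 0.5739.
Preferred weight = 220.1/3729.1 = 0.0590.
Term loan weight = 1369/3729.1 = 0.3671.
Debt contribution = 0.3671 × 5.36% × (1 − 20.6%) = 1.5624%.
Preferred contribution = 0.0590 × 8.6% = 0.5076%.
Required equity contribution = 10.04% − 2.0700% = 7.9700%.
Re = 7.9700% / 0.5739 = 13.8883%.

13.89%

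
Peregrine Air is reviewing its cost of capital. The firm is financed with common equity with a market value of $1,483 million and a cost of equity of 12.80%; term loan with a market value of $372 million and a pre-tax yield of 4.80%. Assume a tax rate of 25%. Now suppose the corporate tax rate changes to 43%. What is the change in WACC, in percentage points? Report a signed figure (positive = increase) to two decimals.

-0.17 pp

Current WACC:
Total capital V = 1483 + 372 = 1855.
Equity: weight = 1483/1855 = 0.7995; cost = 12.8%.
Term loan: weight = 372/1855 = 0.2005; after-tax cost = 4.8% × (1 − 25%) = 3.6000%.
WACC = 0.7995 × 12.8000% + 0.2005 × 3.6000% = 10.9550%.
After the change:
Total capital V = 1483 + 372 = 1855.
Equity: weight = 1483/1855 = 0.7995; cost = 12.8%.
Term loan: weight = 372/1855 = 0.2005; after-tax cost = 4.8% × (1 − 43%) = 2.7360%.
WACC = 0.7995 × 12.8000% + 0.2005 × 2.7360% = 10.7818%.
Change in WACC = 10.7818% − 10.9550% = -0.1733 pp.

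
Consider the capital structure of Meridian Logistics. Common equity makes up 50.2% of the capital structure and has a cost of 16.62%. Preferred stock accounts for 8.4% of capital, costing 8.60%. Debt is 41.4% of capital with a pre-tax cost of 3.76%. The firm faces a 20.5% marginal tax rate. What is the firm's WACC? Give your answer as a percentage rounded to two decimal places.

10.30%

After-tax cost of debt = 3.76% × (1 − 20.5%) = 2.9892%.
WACC = 0.502 × 16.6200% + 0.084 × 8.6000% + 0.414 × 2.9892% = 10.3032%.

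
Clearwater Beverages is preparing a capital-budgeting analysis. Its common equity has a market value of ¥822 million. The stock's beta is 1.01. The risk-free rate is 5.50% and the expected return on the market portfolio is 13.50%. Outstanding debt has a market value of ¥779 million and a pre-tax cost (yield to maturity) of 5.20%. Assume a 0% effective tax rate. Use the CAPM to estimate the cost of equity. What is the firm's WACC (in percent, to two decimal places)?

Market risk premium = 13.5% − 5.5% = 8.0%.
Cost of equity via CAPM: Re = 5.5% + 1.01 × 8.0% = 13.5800%.
Total capital V = 822 + 779 = 1601.
Equity: weight = 822/1601 = 0.5134; cost = 13.58%.
Debt: weight = 779/1601 = 0.4866; after-tax cost = 5.2% × (1 − 0%) = 5.2000%.
WACC = 0.5134 × 13.5800% + 0.4866 × 5.2000% = 9.5025%.

9.50%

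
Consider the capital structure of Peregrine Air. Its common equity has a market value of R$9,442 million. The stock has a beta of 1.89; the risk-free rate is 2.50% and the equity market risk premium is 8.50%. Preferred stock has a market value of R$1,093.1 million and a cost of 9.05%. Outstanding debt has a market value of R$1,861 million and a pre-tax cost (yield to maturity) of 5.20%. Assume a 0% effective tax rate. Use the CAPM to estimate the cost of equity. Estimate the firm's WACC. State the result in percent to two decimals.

Cost of equity via CAPM: Re = 2.5% + 1.89 × 8.5% = 18.5650%.
Total capital V = 9442 + 1093.1 + 1861 = 12396.1.
Equity: weight = 9442/12396.1 = 0.7617; cost = 18.565%.
Preferred: weight = 1093.1/12396.1 = 0.0882; cost = 9.05%.
Debt: weight = 1861/12396.1 = 0.1501; after-tax cost = 5.2% × (1 − 0%) = 5.2000%.
WACC = 0.7617 × 18.5650% + 0.0882 × 9.0500% + 0.1501 × 5.2000% = 15.7195%.

15.72%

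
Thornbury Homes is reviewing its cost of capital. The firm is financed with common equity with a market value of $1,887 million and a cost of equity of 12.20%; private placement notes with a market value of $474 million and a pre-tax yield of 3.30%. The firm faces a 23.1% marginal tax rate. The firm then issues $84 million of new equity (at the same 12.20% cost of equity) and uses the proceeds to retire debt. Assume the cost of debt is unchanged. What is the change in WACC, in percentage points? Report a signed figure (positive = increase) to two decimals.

Current WACC:
Total capital V = 1887 + 474 = 2361.
Equity: weight = 1887/2361 = 0.7992; cost = 12.2%.
Private placement notes: weight = 474/2361 = 0.2008; after-tax cost = 3.3% × (1 − 23.1%) = 2.5377%.
WACC = 0.7992 × 12.2000% + 0.2008 × 2.5377% = 10.2602%.
After the change:
Total capital V = 1971 + 390 = 2361.
Equity: weight = 1971/2361 = 0.8348; cost = 12.2%.
Private placement notes: weight = 390/2361 = 0.1652; after-tax cost = 3.3% × (1 − 23.1%) = 2.5377%.
WACC = 0.8348 × 12.2000% + 0.1652 × 2.5377% = 10.6039%.
Change in WACC = 10.6039% − 10.2602% = 0.3438 pp.

+0.34 pp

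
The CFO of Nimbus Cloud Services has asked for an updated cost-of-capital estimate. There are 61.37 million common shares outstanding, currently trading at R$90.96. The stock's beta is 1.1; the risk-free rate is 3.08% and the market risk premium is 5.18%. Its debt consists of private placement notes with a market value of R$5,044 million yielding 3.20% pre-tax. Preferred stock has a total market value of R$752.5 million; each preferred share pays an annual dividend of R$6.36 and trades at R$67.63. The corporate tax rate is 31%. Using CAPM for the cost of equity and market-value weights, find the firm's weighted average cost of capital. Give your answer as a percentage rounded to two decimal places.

5.91%

Cost of equity via CAPM: Re = 3.08% + 1.1 × 5.18% = 8.7780%.
Cost of preferred: Rp = 6.36 / 67.63 = 9.4041%.
Market value of equity E = 90.96 × 61.37m = 5582.2152m.
Total capital V = 5582.2152 + 752.5 + 5044 = 11378.7152.
Equity: weight = 5582.2152/11378.7152 = 0.4906; cost = 8.778%.
Preferred: weight = 752.5/11378.7152 = 0.0661; cost = 9.4041%.
Private placement notes: weight = 5044/11378.7152 = 0.4433; after-tax cost = 3.2% × (1 − 31%) = 2.2080%.
WACC = 0.4906 × 8.7780% + 0.0661 × 9.4041% + 0.4433 × 2.2080% = 5.9070%.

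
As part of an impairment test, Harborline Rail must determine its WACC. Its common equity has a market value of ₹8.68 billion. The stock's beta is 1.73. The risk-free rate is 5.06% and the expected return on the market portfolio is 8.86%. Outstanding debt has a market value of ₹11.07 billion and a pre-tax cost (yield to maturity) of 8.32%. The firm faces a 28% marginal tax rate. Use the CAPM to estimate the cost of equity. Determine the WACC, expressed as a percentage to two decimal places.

8.47%

Market risk premium = 8.86% − 5.06% = 3.8%.
Cost of equity via CAPM: Re = 5.06% + 1.73 × 3.8% = 11.6340%.
Total capital V = 8.68 + 11.07 = 19.75.
Equity: weight = 8.68/19.75 = 0.4395; cost = 11.634%.
Debt: weight = 11.07/19.75 = 0.5605; after-tax cost = 8.32% × (1 − 28%) = 5.9904%.
WACC = 0.4395 × 11.6340% + 0.5605 × 5.9904% = 8.4707%.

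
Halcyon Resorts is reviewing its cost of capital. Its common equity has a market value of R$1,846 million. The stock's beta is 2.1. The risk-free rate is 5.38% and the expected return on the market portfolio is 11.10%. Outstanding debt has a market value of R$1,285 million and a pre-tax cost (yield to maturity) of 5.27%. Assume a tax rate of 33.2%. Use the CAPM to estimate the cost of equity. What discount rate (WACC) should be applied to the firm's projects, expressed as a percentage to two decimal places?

Market risk premium = 11.1% − 5.38% = 5.72%.
Cost of equity via CAPM: Re = 5.38% + 2.1 × 5.72% = 17.3920%.
Total capital V = 1846 + 1285 = 3131.
Equity: weight = 1846/3131 = 0.5896; cost = 17.392%.
Debt: weight = 1285/3131 = 0.4104; after-tax cost = 5.27% × (1 − 33.2%) = 3.5204%.
WACC = 0.5896 × 17.3920% + 0.4104 × 3.5204% = 11.6989%.

11.70%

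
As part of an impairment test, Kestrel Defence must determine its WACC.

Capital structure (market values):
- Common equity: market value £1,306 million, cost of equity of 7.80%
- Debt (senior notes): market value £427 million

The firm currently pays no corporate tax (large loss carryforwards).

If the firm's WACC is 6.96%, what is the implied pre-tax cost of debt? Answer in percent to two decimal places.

Total capital V = 1306 + 427 = 1733.
Equity weight = 1306/1733 = 0.7536.
Senior notes weight = 427/1733 = 0.2464.
Equity contribution = 0.7536 × 7.8% = 5.8781%.
Remaining for debt = 6.96% − 5.8781% = 1.0819%.
Rd × (1 − 0%) × 0.2464 = 1.0819%  ⇒  Rd = 4.3908%.

4.39%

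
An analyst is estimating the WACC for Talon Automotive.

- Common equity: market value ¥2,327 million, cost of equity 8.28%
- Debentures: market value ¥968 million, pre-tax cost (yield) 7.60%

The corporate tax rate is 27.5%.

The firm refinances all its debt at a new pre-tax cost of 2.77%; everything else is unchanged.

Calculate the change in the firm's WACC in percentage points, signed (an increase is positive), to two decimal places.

Current WACC:
Total capital V = 2327 + 968 = 3295.
Equity: weight = 2327/3295 = 0.7062; cost = 8.28%.
Debentures: weight = 968/3295 = 0.2938; after-tax cost = 7.6% × (1 − 27.5%) = 5.5100%.
WACC = 0.7062 × 8.2800% + 0.2938 × 5.5100% = 7.4662%.
After the change:
Total capital V = 2327 + 968 = 3295.
Equity: weight = 2327/3295 = 0.7062; cost = 8.28%.
Debentures: weight = 968/3295 = 0.2938; after-tax cost = 2.77% × (1 − 27.5%) = 2.0082%.
WACC = 0.7062 × 8.2800% + 0.2938 × 2.0082% = 6.4375%.
Change in WACC = 6.4375% − 7.4662% = -1.0287 pp.

-1.03 pp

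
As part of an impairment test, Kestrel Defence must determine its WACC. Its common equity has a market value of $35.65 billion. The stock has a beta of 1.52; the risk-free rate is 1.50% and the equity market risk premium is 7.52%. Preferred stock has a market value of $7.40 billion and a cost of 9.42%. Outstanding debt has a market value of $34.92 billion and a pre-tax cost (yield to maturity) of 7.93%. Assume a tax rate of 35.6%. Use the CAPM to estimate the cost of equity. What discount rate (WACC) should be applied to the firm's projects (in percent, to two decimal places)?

9.09%

Cost of equity via CAPM: Re = 1.5% + 1.52 × 7.52% = 12.9304%.
Total capital V = 35.65 + 7.4 + 34.92 = 77.97.
Equity: weight = 35.65/77.97 = 0.4572; cost = 12.9304%.
Preferred: weight = 7.4/77.97 = 0.0949; cost = 9.42%.
Debt: weight = 34.92/77.97 = 0.4479; after-tax cost = 7.93% × (1 − 35.6%) = 5.1069%.
WACC = 0.4572 × 12.9304% + 0.0949 × 9.4200% + 0.4479 × 5.1069% = 9.0934%.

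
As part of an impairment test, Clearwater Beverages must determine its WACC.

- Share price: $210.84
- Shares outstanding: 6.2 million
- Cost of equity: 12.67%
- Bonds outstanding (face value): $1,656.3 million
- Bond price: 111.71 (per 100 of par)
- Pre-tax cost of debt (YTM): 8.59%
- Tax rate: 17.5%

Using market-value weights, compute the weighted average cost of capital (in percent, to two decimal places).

9.40%

Market value of equity E = 210.84 × 6.2m = 1307.208m. Market value of debt D = 1656.3m × 111.71/100 = 1850.25273m.
Total capital V = 1307.208 + 1850.25273 = 3157.46073.
Equity: weight = 1307.208/3157.46073 = 0.4140; cost = 12.67%.
Bonds outstanding: weight = 1850.25273/3157.46073 = 0.5860; after-tax cost = 8.59% × (1 − 17.5%) = 7.0867%.
WACC = 0.4140 × 12.6700% + 0.5860 × 7.0867% = 9.3982%.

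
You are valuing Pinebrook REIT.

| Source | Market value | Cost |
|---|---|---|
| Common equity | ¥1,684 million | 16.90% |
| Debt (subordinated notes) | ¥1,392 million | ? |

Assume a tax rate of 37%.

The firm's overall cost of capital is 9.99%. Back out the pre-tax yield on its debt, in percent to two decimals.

2.59%

Total capital V = 1684 + 1392 = 3076.
Equity weight = 1684/3076 = 0.5475.
Subordinated notes weight = 1392/3076 = 0.4525.
Equity contribution = 0.5475 × 16.9% = 9.2521%.
Remaining for debt = 9.99% − 9.2521% = 0.7379%.
Rd × (1 − 37%) × 0.4525 = 0.7379%  ⇒  Rd = 2.5881%.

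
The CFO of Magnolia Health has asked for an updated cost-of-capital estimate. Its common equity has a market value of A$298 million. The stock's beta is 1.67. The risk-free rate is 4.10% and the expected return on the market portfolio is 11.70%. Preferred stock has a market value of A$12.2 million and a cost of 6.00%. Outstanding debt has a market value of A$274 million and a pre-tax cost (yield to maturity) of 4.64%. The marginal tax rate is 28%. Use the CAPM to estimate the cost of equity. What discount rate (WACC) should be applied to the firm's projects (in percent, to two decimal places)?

10.26%

Market risk premium = 11.7% − 4.1% = 7.6%.
Cost of equity via CAPM: Re = 4.1% + 1.67 × 7.6% = 16.7920%.
Total capital V = 298 + 12.2 + 274 = 584.2.
Equity: weight = 298/584.2 = 0.5101; cost = 16.792%.
Preferred: weight = 12.2/584.2 = 0.0209; cost = 6%.
Debt: weight = 274/584.2 = 0.4690; after-tax cost = 4.64% × (1 − 28%) = 3.3408%.
WACC = 0.5101 × 16.7920% + 0.0209 × 6.0000% + 0.4690 × 3.3408% = 10.2578%.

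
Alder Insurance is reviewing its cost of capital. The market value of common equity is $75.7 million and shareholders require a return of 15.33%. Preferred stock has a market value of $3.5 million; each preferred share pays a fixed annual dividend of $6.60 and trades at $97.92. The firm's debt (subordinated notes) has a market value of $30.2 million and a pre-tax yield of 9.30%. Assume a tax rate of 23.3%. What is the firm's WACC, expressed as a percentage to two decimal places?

12.79%

Cost of preferred: Rp = 6.6 / 97.92 = 6.7402%.
Total capital V = 75.7 + 3.5 + 30.2 = 109.4.
Equity: weight = 75.7/109.4 = 0.6920; cost = 15.33%.
Preferred: weight = 3.5/109.4 = 0.0320; cost = 6.7402%.
Subordinated notes: weight = 30.2/109.4 = 0.2761; after-tax cost = 9.3% × (1 − 23.3%) = 7.1331%.
WACC = 0.6920 × 15.3300% + 0.0320 × 6.7402% + 0.2761 × 7.1331% = 12.7924%.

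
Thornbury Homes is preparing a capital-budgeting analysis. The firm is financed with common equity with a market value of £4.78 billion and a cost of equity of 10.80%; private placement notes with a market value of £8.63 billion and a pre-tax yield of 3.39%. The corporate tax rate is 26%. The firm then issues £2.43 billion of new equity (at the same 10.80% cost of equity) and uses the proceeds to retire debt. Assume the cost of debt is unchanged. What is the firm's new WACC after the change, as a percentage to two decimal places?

6.97%

After the change:
Total capital V = 7.21 + 6.2 = 13.41.
Equity: weight = 7.21/13.41 = 0.5377; cost = 10.8%.
Private placement notes: weight = 6.2/13.41 = 0.4623; after-tax cost = 3.39% × (1 − 26%) = 2.5086%.
WACC = 0.5377 × 10.8000% + 0.4623 × 2.5086% = 6.9665%.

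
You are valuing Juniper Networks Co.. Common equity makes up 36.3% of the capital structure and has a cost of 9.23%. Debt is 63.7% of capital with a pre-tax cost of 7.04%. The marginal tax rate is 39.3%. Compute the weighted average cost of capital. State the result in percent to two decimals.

6.07%

After-tax cost of debt = 7.04% × (1 − 39.3%) = 4.2733%.
WACC = 0.363 × 9.2300% + 0.637 × 4.2733% = 6.0726%.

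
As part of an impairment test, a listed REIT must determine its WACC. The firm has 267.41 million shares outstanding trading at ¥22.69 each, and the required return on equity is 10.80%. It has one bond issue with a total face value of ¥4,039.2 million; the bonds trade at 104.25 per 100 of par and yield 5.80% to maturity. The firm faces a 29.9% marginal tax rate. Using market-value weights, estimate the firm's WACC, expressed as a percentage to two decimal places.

8.04%

Market value of equity E = 22.69 × 267.41m = 6067.5329m. Market value of debt D = 4039.2m × 104.25/100 = 4210.866m.
Total capital V = 6067.5329 + 4210.866 = 10278.3989.
Equity: weight = 6067.5329/10278.3989 = 0.5903; cost = 10.8%.
Bonds outstanding: weight = 4210.866/10278.3989 = 0.4097; after-tax cost = 5.8% × (1 − 29.9%) = 4.0658%.
WACC = 0.5903 × 10.8000% + 0.4097 × 4.0658% = 8.0411%.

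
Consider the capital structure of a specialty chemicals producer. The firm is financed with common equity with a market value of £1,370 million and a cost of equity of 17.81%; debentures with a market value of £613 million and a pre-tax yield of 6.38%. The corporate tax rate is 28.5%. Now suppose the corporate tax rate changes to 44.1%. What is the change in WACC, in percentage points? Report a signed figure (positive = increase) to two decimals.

Current WACC:
Total capital V = 1370 + 613 = 1983.
Equity: weight = 1370/1983 = 0.6909; cost = 17.81%.
Debentures: weight = 613/1983 = 0.3091; after-tax cost = 6.38% × (1 − 28.5%) = 4.5617%.
WACC = 0.6909 × 17.8100% + 0.3091 × 4.5617% = 13.7146%.
After the change:
Total capital V = 1370 + 613 = 1983.
Equity: weight = 1370/1983 = 0.6909; cost = 17.81%.
Debentures: weight = 613/1983 = 0.3091; after-tax cost = 6.38% × (1 − 44.1%) = 3.5664%.
WACC = 0.6909 × 17.8100% + 0.3091 × 3.5664% = 13.4069%.
Change in WACC = 13.4069% − 13.7146% = -0.3077 pp.

-0.31 pp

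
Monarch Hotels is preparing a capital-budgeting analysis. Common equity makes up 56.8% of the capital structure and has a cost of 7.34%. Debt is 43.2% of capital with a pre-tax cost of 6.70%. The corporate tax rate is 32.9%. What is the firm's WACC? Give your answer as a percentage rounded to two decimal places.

6.11%

After-tax cost of debt = 6.7% × (1 − 32.9%) = 4.4957%.
WACC = 0.568 × 7.3400% + 0.432 × 4.4957% = 6.1113%.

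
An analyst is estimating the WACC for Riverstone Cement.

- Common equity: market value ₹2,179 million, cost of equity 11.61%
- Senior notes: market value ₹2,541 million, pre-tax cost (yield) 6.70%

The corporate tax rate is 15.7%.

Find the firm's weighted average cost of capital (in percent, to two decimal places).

Total capital V = 2179 + 2541 = 4720.
Equity: weight = 2179/4720 = 0.4617; cost = 11.61%.
Senior notes: weight = 2541/4720 = 0.5383; after-tax cost = 6.7% × (1 − 15.7%) = 5.6481%.
WACC = 0.4617 × 11.6100% + 0.5383 × 5.6481% = 8.4004%.

8.40%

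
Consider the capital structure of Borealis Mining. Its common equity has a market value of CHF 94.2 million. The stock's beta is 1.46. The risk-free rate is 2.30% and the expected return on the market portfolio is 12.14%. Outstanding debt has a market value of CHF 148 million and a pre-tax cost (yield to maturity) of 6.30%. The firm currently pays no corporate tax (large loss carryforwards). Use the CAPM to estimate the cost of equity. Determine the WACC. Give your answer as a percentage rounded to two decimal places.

10.33%

Market risk premium = 12.14% − 2.3% = 9.84%.
Cost of equity via CAPM: Re = 2.3% + 1.46 × 9.84% = 16.6664%.
Total capital V = 94.2 + 148 = 242.2.
Equity: weight = 94.2/242.2 = 0.3889; cost = 16.6664%.
Debt: weight = 148/242.2 = 0.6111; after-tax cost = 6.3% × (1 − 0%) = 6.3000%.
WACC = 0.3889 × 16.6664% + 0.6111 × 6.3000% = 10.3319%.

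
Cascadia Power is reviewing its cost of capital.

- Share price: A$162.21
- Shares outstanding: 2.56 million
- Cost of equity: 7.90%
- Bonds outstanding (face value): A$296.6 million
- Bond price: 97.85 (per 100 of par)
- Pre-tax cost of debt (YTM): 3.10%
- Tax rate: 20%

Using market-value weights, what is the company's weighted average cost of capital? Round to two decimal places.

Market value of equity E = 162.21 × 2.56m = 415.2576m. Market value of debt D = 296.6m × 97.85/100 = 290.2231m.
Total capital V = 415.2576 + 290.2231 = 705.4807.
Equity: weight = 415.2576/705.4807 = 0.5886; cost = 7.9%.
Bonds outstanding: weight = 290.2231/705.4807 = 0.4114; after-tax cost = 3.1% × (1 − 20%) = 2.4800%.
WACC = 0.5886 × 7.9000% + 0.4114 × 2.4800% = 5.6703%.

5.67%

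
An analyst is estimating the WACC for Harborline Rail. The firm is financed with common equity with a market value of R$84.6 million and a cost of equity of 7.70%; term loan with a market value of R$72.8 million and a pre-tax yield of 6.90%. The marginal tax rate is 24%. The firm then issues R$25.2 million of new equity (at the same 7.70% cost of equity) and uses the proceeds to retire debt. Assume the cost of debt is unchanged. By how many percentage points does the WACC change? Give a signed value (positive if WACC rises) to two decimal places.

+0.39 pp

Current WACC:
Total capital V = 84.6 + 72.8 = 157.4.
Equity: weight = 84.6/157.4 = 0.5375; cost = 7.7%.
Term loan: weight = 72.8/157.4 = 0.4625; after-tax cost = 6.9% × (1 − 24%) = 5.2440%.
WACC = 0.5375 × 7.7000% + 0.4625 × 5.2440% = 6.5641%.
After the change:
Total capital V = 109.8 + 47.6 = 157.4.
Equity: weight = 109.8/157.4 = 0.6976; cost = 7.7%.
Term loan: weight = 47.6/157.4 = 0.3024; after-tax cost = 6.9% × (1 − 24%) = 5.2440%.
WACC = 0.6976 × 7.7000% + 0.3024 × 5.2440% = 6.9573%.
Change in WACC = 6.9573% − 6.5641% = 0.3932 pp.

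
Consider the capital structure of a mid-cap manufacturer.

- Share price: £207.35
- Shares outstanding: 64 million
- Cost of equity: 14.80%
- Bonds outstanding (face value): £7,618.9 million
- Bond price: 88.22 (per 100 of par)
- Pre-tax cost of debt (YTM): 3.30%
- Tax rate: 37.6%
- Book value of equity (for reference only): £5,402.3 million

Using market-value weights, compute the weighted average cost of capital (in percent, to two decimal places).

10.52%

Market value of equity E = 207.35 × 64m = 13270.4m. Market value of debt D = 7618.9m × 88.22/100 = 6721.39358m.
Total capital V = 13270.4 + 6721.39358 = 19991.79358.
Equity: weight = 13270.4/19991.79358 = 0.6638; cost = 14.8%.
Bonds outstanding: weight = 6721.39358/19991.79358 = 0.3362; after-tax cost = 3.3% × (1 − 37.6%) = 2.0592%.
WACC = 0.6638 × 14.8000% + 0.3362 × 2.0592% = 10.5164%.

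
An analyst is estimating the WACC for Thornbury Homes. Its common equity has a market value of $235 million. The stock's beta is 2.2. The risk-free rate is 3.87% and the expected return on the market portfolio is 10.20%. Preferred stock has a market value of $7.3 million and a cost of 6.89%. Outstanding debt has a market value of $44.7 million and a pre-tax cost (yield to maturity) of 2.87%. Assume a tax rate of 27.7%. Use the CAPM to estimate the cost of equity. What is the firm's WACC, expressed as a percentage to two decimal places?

Market risk premium = 10.2% − 3.87% = 6.33%.
Cost of equity via CAPM: Re = 3.87% + 2.2 × 6.33% = 17.7960%.
Total capital V = 235 + 7.3 + 44.7 = 287.
Equity: weight = 235/287 = 0.8188; cost = 17.796%.
Preferred: weight = 7.3/287 = 0.0254; cost = 6.89%.
Debt: weight = 44.7/287 = 0.1557; after-tax cost = 2.87% × (1 − 27.7%) = 2.0750%.
WACC = 0.8188 × 17.7960% + 0.0254 × 6.8900% + 0.1557 × 2.0750% = 15.0701%.

15.07%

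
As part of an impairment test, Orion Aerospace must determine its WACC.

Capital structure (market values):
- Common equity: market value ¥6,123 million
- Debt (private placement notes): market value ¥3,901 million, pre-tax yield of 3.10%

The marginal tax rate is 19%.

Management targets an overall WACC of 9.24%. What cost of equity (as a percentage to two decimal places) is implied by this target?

13.53%

Total capital V = 6123 + 3901 = 10024.
Equity weight = 6123/10024 = 0.6108.
Private placement notes weight = 3901/10024 = 0.3892.
Debt contribution = 0.3892 × 3.1% × (1 − 19%) = 0.9772%.
Required equity contribution = 9.24% − 0.9772% = 8.2628%.
Re = 8.2628% / 0.6108 = 13.5271%.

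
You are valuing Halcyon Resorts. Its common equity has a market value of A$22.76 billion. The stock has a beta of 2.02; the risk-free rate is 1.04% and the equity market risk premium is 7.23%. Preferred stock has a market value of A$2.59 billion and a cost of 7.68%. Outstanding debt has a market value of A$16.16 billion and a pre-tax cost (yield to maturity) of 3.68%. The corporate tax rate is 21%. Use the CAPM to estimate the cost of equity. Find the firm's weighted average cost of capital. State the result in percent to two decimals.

Cost of equity via CAPM: Re = 1.04% + 2.02 × 7.23% = 15.6446%.
Total capital V = 22.76 + 2.59 + 16.16 = 41.51.
Equity: weight = 22.76/41.51 = 0.5483; cost = 15.6446%.
Preferred: weight = 2.59/41.51 = 0.0624; cost = 7.68%.
Debt: weight = 16.16/41.51 = 0.3893; after-tax cost = 3.68% × (1 − 21%) = 2.9072%.
WACC = 0.5483 × 15.6446% + 0.0624 × 7.6800% + 0.3893 × 2.9072% = 10.1889%.

10.19%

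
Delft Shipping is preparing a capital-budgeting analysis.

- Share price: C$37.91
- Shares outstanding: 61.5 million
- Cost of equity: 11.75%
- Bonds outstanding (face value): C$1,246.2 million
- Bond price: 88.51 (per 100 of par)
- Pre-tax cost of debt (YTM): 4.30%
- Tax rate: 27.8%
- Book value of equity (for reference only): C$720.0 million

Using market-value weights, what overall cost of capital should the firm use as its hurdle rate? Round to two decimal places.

Market value of equity E = 37.91 × 61.5m = 2331.465m. Market value of debt D = 1246.2m × 88.51/100 = 1103.01162m.
Total capital V = 2331.465 + 1103.01162 = 3434.47662.
Equity: weight = 2331.465/3434.47662 = 0.6788; cost = 11.75%.
Bonds outstanding: weight = 1103.01162/3434.47662 = 0.3212; after-tax cost = 4.3% × (1 − 27.8%) = 3.1046%.
WACC = 0.6788 × 11.7500% + 0.3212 × 3.1046% = 8.9735%.

8.97%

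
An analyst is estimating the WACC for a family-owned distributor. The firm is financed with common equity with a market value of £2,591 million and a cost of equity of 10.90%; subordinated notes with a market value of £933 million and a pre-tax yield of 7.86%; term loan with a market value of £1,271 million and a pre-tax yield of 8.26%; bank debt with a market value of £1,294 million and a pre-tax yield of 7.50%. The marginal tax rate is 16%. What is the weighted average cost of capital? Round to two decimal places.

8.44%

Total capital V = 2591 + 933 + 1271 + 1294 = 6089.
Equity: weight = 2591/6089 = 0.4255; cost = 10.9%.
Subordinated notes: weight = 933/6089 = 0.1532; after-tax cost = 7.86% × (1 − 16%) = 6.6024%.
Term loan: weight = 1271/6089 = 0.2087; after-tax cost = 8.26% × (1 − 16%) = 6.9384%.
Bank debt: weight = 1294/6089 = 0.2125; after-tax cost = 7.5% × (1 − 16%) = 6.3000%.
WACC = 0.4255 × 10.9000% + 0.1532 × 6.6024% + 0.2087 × 6.9384% + 0.2125 × 6.3000% = 8.4370%.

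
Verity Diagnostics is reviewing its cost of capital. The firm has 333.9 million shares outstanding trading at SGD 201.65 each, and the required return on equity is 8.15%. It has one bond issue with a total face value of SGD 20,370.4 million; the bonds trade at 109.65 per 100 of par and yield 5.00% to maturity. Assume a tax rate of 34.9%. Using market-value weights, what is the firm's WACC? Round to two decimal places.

6.93%

Market value of equity E = 201.65 × 333.9m = 67330.935m. Market value of debt D = 20370.4m × 109.65/100 = 22336.1436m.
Total capital V = 67330.935 + 22336.1436 = 89667.0786.
Equity: weight = 67330.935/89667.0786 = 0.7509; cost = 8.15%.
Bonds outstanding: weight = 22336.1436/89667.0786 = 0.2491; after-tax cost = 5% × (1 − 34.9%) = 3.2550%.
WACC = 0.7509 × 8.1500% + 0.2491 × 3.2550% = 6.9307%.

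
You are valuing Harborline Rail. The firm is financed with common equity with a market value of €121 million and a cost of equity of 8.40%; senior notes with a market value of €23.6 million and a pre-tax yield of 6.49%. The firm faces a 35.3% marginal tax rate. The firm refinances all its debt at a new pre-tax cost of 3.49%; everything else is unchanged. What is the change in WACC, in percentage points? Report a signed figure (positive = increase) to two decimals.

Current WACC:
Total capital V = 121 + 23.6 = 144.6.
Equity: weight = 121/144.6 = 0.8368; cost = 8.4%.
Senior notes: weight = 23.6/144.6 = 0.1632; after-tax cost = 6.49% × (1 − 35.3%) = 4.1990%.
WACC = 0.8368 × 8.4000% + 0.1632 × 4.1990% = 7.7144%.
After the change:
Total capital V = 121 + 23.6 = 144.6.
Equity: weight = 121/144.6 = 0.8368; cost = 8.4%.
Senior notes: weight = 23.6/144.6 = 0.1632; after-tax cost = 3.49% × (1 − 35.3%) = 2.2580%.
WACC = 0.8368 × 8.4000% + 0.1632 × 2.2580% = 7.3976%.
Change in WACC = 7.3976% − 7.7144% = -0.3168 pp.

-0.32 pp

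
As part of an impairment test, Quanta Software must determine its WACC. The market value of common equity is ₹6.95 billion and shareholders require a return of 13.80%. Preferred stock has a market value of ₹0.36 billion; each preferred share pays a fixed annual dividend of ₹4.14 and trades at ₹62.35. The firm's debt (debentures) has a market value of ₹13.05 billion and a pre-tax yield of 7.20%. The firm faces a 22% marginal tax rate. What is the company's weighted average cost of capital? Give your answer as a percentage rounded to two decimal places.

8.43%

Cost of preferred: Rp = 4.14 / 62.35 = 6.6399%.
Total capital V = 6.95 + 0.36 + 13.05 = 20.36.
Equity: weight = 6.95/20.36 = 0.3414; cost = 13.8%.
Preferred: weight = 0.36/20.36 = 0.0177; cost = 6.6399%.
Debentures: weight = 13.05/20.36 = 0.6410; after-tax cost = 7.2% × (1 − 22%) = 5.6160%.
WACC = 0.3414 × 13.8000% + 0.0177 × 6.6399% + 0.6410 × 5.6160% = 8.4278%.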